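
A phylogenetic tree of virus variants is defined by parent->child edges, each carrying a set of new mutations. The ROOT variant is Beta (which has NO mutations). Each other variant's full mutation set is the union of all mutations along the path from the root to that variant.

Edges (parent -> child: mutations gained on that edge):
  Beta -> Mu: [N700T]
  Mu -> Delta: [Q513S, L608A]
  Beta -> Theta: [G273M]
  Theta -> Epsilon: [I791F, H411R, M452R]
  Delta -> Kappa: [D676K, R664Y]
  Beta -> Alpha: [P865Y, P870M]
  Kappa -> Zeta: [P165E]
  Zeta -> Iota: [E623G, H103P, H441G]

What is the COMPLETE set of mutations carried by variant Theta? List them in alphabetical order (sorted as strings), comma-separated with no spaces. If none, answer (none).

Answer: G273M

Derivation:
At Beta: gained [] -> total []
At Theta: gained ['G273M'] -> total ['G273M']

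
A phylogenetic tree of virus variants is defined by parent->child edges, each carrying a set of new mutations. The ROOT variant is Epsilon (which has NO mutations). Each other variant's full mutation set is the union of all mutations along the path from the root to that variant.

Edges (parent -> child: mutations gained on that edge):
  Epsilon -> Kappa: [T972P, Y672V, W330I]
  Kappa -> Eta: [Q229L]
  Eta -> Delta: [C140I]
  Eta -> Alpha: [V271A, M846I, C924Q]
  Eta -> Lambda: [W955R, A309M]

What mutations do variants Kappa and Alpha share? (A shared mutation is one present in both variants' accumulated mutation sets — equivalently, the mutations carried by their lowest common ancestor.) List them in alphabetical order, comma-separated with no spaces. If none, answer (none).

Answer: T972P,W330I,Y672V

Derivation:
Accumulating mutations along path to Kappa:
  At Epsilon: gained [] -> total []
  At Kappa: gained ['T972P', 'Y672V', 'W330I'] -> total ['T972P', 'W330I', 'Y672V']
Mutations(Kappa) = ['T972P', 'W330I', 'Y672V']
Accumulating mutations along path to Alpha:
  At Epsilon: gained [] -> total []
  At Kappa: gained ['T972P', 'Y672V', 'W330I'] -> total ['T972P', 'W330I', 'Y672V']
  At Eta: gained ['Q229L'] -> total ['Q229L', 'T972P', 'W330I', 'Y672V']
  At Alpha: gained ['V271A', 'M846I', 'C924Q'] -> total ['C924Q', 'M846I', 'Q229L', 'T972P', 'V271A', 'W330I', 'Y672V']
Mutations(Alpha) = ['C924Q', 'M846I', 'Q229L', 'T972P', 'V271A', 'W330I', 'Y672V']
Intersection: ['T972P', 'W330I', 'Y672V'] ∩ ['C924Q', 'M846I', 'Q229L', 'T972P', 'V271A', 'W330I', 'Y672V'] = ['T972P', 'W330I', 'Y672V']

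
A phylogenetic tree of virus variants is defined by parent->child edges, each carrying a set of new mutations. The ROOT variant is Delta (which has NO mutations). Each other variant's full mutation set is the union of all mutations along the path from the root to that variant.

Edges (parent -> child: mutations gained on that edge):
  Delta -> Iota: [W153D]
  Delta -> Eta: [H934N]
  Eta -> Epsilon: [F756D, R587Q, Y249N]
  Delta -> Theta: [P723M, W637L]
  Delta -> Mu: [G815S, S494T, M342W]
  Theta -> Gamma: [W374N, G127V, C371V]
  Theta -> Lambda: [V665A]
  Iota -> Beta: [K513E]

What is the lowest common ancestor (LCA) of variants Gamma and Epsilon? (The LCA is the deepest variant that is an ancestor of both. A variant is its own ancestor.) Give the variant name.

Path from root to Gamma: Delta -> Theta -> Gamma
  ancestors of Gamma: {Delta, Theta, Gamma}
Path from root to Epsilon: Delta -> Eta -> Epsilon
  ancestors of Epsilon: {Delta, Eta, Epsilon}
Common ancestors: {Delta}
Walk up from Epsilon: Epsilon (not in ancestors of Gamma), Eta (not in ancestors of Gamma), Delta (in ancestors of Gamma)
Deepest common ancestor (LCA) = Delta

Answer: Delta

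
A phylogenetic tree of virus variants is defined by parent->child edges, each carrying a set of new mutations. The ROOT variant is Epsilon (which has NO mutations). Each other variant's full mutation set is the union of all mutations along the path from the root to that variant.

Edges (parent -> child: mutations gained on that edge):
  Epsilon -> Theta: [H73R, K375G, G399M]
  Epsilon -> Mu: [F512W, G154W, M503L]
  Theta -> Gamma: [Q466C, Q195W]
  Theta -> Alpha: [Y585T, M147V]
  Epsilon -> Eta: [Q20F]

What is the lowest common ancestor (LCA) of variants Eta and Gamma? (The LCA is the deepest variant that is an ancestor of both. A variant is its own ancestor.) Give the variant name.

Answer: Epsilon

Derivation:
Path from root to Eta: Epsilon -> Eta
  ancestors of Eta: {Epsilon, Eta}
Path from root to Gamma: Epsilon -> Theta -> Gamma
  ancestors of Gamma: {Epsilon, Theta, Gamma}
Common ancestors: {Epsilon}
Walk up from Gamma: Gamma (not in ancestors of Eta), Theta (not in ancestors of Eta), Epsilon (in ancestors of Eta)
Deepest common ancestor (LCA) = Epsilon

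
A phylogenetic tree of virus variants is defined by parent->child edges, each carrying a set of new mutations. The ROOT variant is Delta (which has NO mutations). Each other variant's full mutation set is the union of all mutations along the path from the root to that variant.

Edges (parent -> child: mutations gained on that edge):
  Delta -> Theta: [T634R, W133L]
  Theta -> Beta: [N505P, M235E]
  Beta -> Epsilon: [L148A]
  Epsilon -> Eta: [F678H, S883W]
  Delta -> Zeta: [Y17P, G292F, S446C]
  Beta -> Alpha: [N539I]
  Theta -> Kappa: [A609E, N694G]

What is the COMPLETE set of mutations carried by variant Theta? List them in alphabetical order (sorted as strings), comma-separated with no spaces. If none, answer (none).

At Delta: gained [] -> total []
At Theta: gained ['T634R', 'W133L'] -> total ['T634R', 'W133L']

Answer: T634R,W133L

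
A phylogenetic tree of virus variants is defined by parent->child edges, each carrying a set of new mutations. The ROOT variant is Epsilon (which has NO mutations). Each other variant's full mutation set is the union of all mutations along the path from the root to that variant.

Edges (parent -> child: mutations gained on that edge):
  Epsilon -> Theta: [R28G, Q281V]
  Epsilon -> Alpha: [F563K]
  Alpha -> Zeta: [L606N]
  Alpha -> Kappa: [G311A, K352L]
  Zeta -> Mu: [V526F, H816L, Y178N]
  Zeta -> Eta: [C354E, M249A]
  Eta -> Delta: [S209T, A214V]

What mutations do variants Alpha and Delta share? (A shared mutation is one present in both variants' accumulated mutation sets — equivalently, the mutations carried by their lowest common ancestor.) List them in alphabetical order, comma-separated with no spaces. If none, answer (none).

Answer: F563K

Derivation:
Accumulating mutations along path to Alpha:
  At Epsilon: gained [] -> total []
  At Alpha: gained ['F563K'] -> total ['F563K']
Mutations(Alpha) = ['F563K']
Accumulating mutations along path to Delta:
  At Epsilon: gained [] -> total []
  At Alpha: gained ['F563K'] -> total ['F563K']
  At Zeta: gained ['L606N'] -> total ['F563K', 'L606N']
  At Eta: gained ['C354E', 'M249A'] -> total ['C354E', 'F563K', 'L606N', 'M249A']
  At Delta: gained ['S209T', 'A214V'] -> total ['A214V', 'C354E', 'F563K', 'L606N', 'M249A', 'S209T']
Mutations(Delta) = ['A214V', 'C354E', 'F563K', 'L606N', 'M249A', 'S209T']
Intersection: ['F563K'] ∩ ['A214V', 'C354E', 'F563K', 'L606N', 'M249A', 'S209T'] = ['F563K']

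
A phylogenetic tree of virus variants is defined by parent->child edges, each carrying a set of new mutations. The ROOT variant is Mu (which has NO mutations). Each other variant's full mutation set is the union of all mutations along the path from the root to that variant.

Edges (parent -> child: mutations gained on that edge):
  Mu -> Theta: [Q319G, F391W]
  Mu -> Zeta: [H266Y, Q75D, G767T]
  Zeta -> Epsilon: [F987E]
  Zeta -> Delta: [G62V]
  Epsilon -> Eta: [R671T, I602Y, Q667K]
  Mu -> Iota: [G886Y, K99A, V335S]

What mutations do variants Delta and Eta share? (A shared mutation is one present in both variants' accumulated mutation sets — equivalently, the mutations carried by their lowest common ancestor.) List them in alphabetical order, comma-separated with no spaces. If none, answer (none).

Answer: G767T,H266Y,Q75D

Derivation:
Accumulating mutations along path to Delta:
  At Mu: gained [] -> total []
  At Zeta: gained ['H266Y', 'Q75D', 'G767T'] -> total ['G767T', 'H266Y', 'Q75D']
  At Delta: gained ['G62V'] -> total ['G62V', 'G767T', 'H266Y', 'Q75D']
Mutations(Delta) = ['G62V', 'G767T', 'H266Y', 'Q75D']
Accumulating mutations along path to Eta:
  At Mu: gained [] -> total []
  At Zeta: gained ['H266Y', 'Q75D', 'G767T'] -> total ['G767T', 'H266Y', 'Q75D']
  At Epsilon: gained ['F987E'] -> total ['F987E', 'G767T', 'H266Y', 'Q75D']
  At Eta: gained ['R671T', 'I602Y', 'Q667K'] -> total ['F987E', 'G767T', 'H266Y', 'I602Y', 'Q667K', 'Q75D', 'R671T']
Mutations(Eta) = ['F987E', 'G767T', 'H266Y', 'I602Y', 'Q667K', 'Q75D', 'R671T']
Intersection: ['G62V', 'G767T', 'H266Y', 'Q75D'] ∩ ['F987E', 'G767T', 'H266Y', 'I602Y', 'Q667K', 'Q75D', 'R671T'] = ['G767T', 'H266Y', 'Q75D']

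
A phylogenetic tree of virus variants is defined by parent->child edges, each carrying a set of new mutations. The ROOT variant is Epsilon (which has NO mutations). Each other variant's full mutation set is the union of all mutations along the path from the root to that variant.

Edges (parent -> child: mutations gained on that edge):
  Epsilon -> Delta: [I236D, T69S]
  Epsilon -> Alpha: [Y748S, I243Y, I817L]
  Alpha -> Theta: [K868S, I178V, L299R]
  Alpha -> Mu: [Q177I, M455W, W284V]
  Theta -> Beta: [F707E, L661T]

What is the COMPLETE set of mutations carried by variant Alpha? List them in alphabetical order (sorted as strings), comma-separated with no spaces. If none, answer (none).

Answer: I243Y,I817L,Y748S

Derivation:
At Epsilon: gained [] -> total []
At Alpha: gained ['Y748S', 'I243Y', 'I817L'] -> total ['I243Y', 'I817L', 'Y748S']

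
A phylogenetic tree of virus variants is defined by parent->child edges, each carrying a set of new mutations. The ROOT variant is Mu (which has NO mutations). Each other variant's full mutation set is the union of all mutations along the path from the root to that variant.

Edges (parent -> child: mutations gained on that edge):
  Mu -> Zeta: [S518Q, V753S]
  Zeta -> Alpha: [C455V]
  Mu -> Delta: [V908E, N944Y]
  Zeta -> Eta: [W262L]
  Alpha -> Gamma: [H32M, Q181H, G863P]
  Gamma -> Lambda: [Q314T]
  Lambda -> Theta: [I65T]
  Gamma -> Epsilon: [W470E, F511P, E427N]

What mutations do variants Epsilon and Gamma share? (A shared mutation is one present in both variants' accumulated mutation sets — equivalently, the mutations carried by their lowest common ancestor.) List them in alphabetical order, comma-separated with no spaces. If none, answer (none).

Answer: C455V,G863P,H32M,Q181H,S518Q,V753S

Derivation:
Accumulating mutations along path to Epsilon:
  At Mu: gained [] -> total []
  At Zeta: gained ['S518Q', 'V753S'] -> total ['S518Q', 'V753S']
  At Alpha: gained ['C455V'] -> total ['C455V', 'S518Q', 'V753S']
  At Gamma: gained ['H32M', 'Q181H', 'G863P'] -> total ['C455V', 'G863P', 'H32M', 'Q181H', 'S518Q', 'V753S']
  At Epsilon: gained ['W470E', 'F511P', 'E427N'] -> total ['C455V', 'E427N', 'F511P', 'G863P', 'H32M', 'Q181H', 'S518Q', 'V753S', 'W470E']
Mutations(Epsilon) = ['C455V', 'E427N', 'F511P', 'G863P', 'H32M', 'Q181H', 'S518Q', 'V753S', 'W470E']
Accumulating mutations along path to Gamma:
  At Mu: gained [] -> total []
  At Zeta: gained ['S518Q', 'V753S'] -> total ['S518Q', 'V753S']
  At Alpha: gained ['C455V'] -> total ['C455V', 'S518Q', 'V753S']
  At Gamma: gained ['H32M', 'Q181H', 'G863P'] -> total ['C455V', 'G863P', 'H32M', 'Q181H', 'S518Q', 'V753S']
Mutations(Gamma) = ['C455V', 'G863P', 'H32M', 'Q181H', 'S518Q', 'V753S']
Intersection: ['C455V', 'E427N', 'F511P', 'G863P', 'H32M', 'Q181H', 'S518Q', 'V753S', 'W470E'] ∩ ['C455V', 'G863P', 'H32M', 'Q181H', 'S518Q', 'V753S'] = ['C455V', 'G863P', 'H32M', 'Q181H', 'S518Q', 'V753S']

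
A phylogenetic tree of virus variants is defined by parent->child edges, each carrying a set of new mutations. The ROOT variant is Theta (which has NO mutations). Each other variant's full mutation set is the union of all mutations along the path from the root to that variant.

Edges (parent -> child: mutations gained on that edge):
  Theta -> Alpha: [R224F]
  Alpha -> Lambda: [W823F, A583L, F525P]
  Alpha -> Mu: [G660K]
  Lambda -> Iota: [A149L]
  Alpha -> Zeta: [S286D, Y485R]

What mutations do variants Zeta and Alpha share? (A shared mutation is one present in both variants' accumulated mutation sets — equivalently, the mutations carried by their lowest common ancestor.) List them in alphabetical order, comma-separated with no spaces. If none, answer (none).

Answer: R224F

Derivation:
Accumulating mutations along path to Zeta:
  At Theta: gained [] -> total []
  At Alpha: gained ['R224F'] -> total ['R224F']
  At Zeta: gained ['S286D', 'Y485R'] -> total ['R224F', 'S286D', 'Y485R']
Mutations(Zeta) = ['R224F', 'S286D', 'Y485R']
Accumulating mutations along path to Alpha:
  At Theta: gained [] -> total []
  At Alpha: gained ['R224F'] -> total ['R224F']
Mutations(Alpha) = ['R224F']
Intersection: ['R224F', 'S286D', 'Y485R'] ∩ ['R224F'] = ['R224F']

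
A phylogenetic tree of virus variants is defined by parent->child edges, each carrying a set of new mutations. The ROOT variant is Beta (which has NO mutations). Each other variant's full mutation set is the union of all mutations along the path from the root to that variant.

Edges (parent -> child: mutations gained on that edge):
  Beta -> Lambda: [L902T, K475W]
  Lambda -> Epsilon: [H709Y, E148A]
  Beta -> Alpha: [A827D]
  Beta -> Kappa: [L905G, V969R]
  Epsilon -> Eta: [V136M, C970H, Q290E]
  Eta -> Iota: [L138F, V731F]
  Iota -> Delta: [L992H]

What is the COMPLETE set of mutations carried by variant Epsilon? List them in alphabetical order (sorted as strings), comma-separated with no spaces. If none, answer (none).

Answer: E148A,H709Y,K475W,L902T

Derivation:
At Beta: gained [] -> total []
At Lambda: gained ['L902T', 'K475W'] -> total ['K475W', 'L902T']
At Epsilon: gained ['H709Y', 'E148A'] -> total ['E148A', 'H709Y', 'K475W', 'L902T']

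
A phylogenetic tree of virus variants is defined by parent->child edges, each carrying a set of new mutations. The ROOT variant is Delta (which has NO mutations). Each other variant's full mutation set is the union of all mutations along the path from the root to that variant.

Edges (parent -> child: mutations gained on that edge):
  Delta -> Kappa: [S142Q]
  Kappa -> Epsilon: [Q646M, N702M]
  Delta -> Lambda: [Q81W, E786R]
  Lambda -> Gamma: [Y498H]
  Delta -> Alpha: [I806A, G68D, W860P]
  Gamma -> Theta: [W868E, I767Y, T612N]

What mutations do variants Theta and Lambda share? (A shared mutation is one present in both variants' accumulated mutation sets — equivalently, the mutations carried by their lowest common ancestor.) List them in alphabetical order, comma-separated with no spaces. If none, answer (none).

Answer: E786R,Q81W

Derivation:
Accumulating mutations along path to Theta:
  At Delta: gained [] -> total []
  At Lambda: gained ['Q81W', 'E786R'] -> total ['E786R', 'Q81W']
  At Gamma: gained ['Y498H'] -> total ['E786R', 'Q81W', 'Y498H']
  At Theta: gained ['W868E', 'I767Y', 'T612N'] -> total ['E786R', 'I767Y', 'Q81W', 'T612N', 'W868E', 'Y498H']
Mutations(Theta) = ['E786R', 'I767Y', 'Q81W', 'T612N', 'W868E', 'Y498H']
Accumulating mutations along path to Lambda:
  At Delta: gained [] -> total []
  At Lambda: gained ['Q81W', 'E786R'] -> total ['E786R', 'Q81W']
Mutations(Lambda) = ['E786R', 'Q81W']
Intersection: ['E786R', 'I767Y', 'Q81W', 'T612N', 'W868E', 'Y498H'] ∩ ['E786R', 'Q81W'] = ['E786R', 'Q81W']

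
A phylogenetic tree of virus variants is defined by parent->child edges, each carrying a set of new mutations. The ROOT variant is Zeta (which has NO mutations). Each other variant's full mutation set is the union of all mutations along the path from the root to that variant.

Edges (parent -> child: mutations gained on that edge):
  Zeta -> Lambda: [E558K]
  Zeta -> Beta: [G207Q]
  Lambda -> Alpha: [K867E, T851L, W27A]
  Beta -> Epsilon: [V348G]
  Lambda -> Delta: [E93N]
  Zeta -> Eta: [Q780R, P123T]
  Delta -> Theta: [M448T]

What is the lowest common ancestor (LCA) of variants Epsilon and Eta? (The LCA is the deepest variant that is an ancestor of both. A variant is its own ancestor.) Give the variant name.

Answer: Zeta

Derivation:
Path from root to Epsilon: Zeta -> Beta -> Epsilon
  ancestors of Epsilon: {Zeta, Beta, Epsilon}
Path from root to Eta: Zeta -> Eta
  ancestors of Eta: {Zeta, Eta}
Common ancestors: {Zeta}
Walk up from Eta: Eta (not in ancestors of Epsilon), Zeta (in ancestors of Epsilon)
Deepest common ancestor (LCA) = Zeta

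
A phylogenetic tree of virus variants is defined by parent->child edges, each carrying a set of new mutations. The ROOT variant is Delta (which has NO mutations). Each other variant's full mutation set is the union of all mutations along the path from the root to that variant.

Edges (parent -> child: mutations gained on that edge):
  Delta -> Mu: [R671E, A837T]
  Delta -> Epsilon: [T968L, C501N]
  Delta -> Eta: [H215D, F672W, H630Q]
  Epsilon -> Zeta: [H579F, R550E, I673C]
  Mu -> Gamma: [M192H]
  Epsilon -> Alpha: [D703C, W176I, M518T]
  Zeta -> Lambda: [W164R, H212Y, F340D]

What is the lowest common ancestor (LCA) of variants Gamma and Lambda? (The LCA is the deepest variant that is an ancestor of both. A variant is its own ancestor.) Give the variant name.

Answer: Delta

Derivation:
Path from root to Gamma: Delta -> Mu -> Gamma
  ancestors of Gamma: {Delta, Mu, Gamma}
Path from root to Lambda: Delta -> Epsilon -> Zeta -> Lambda
  ancestors of Lambda: {Delta, Epsilon, Zeta, Lambda}
Common ancestors: {Delta}
Walk up from Lambda: Lambda (not in ancestors of Gamma), Zeta (not in ancestors of Gamma), Epsilon (not in ancestors of Gamma), Delta (in ancestors of Gamma)
Deepest common ancestor (LCA) = Delta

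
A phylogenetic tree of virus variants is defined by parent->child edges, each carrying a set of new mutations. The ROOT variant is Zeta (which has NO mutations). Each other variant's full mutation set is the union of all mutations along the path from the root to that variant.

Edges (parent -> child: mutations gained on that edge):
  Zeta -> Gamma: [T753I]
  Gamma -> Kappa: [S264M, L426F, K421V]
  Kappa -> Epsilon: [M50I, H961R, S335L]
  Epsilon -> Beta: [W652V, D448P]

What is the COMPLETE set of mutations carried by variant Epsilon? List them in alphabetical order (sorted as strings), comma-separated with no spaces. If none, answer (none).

Answer: H961R,K421V,L426F,M50I,S264M,S335L,T753I

Derivation:
At Zeta: gained [] -> total []
At Gamma: gained ['T753I'] -> total ['T753I']
At Kappa: gained ['S264M', 'L426F', 'K421V'] -> total ['K421V', 'L426F', 'S264M', 'T753I']
At Epsilon: gained ['M50I', 'H961R', 'S335L'] -> total ['H961R', 'K421V', 'L426F', 'M50I', 'S264M', 'S335L', 'T753I']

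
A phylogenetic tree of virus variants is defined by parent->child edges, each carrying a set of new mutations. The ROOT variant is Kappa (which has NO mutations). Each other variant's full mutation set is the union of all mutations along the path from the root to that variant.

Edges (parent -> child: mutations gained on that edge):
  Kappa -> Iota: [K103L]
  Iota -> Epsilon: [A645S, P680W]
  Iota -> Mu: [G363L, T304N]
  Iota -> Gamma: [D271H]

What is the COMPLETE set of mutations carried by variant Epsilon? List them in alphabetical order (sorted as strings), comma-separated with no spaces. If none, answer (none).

Answer: A645S,K103L,P680W

Derivation:
At Kappa: gained [] -> total []
At Iota: gained ['K103L'] -> total ['K103L']
At Epsilon: gained ['A645S', 'P680W'] -> total ['A645S', 'K103L', 'P680W']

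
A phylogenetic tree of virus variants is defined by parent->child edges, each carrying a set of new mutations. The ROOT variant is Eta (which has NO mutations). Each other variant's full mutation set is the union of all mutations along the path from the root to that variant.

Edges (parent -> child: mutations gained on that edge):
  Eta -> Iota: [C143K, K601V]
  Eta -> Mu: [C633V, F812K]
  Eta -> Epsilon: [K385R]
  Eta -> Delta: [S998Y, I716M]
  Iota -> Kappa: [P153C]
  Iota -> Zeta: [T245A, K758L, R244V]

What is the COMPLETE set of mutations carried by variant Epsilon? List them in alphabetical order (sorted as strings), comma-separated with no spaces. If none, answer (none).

At Eta: gained [] -> total []
At Epsilon: gained ['K385R'] -> total ['K385R']

Answer: K385R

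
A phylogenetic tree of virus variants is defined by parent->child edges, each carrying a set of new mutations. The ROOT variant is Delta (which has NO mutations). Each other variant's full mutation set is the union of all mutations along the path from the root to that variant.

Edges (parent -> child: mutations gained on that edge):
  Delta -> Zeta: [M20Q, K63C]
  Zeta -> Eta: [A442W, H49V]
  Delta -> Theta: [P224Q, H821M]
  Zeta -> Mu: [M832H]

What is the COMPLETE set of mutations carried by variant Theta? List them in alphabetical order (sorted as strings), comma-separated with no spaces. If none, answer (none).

At Delta: gained [] -> total []
At Theta: gained ['P224Q', 'H821M'] -> total ['H821M', 'P224Q']

Answer: H821M,P224Q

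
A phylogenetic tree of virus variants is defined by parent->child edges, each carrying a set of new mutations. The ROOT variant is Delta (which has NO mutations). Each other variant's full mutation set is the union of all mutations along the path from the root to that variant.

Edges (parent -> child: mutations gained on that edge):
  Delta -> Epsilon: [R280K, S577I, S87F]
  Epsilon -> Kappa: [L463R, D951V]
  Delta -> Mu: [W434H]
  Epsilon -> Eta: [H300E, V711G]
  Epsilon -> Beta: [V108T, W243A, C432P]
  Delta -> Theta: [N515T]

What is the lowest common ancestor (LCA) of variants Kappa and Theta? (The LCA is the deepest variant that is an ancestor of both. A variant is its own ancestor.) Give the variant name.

Answer: Delta

Derivation:
Path from root to Kappa: Delta -> Epsilon -> Kappa
  ancestors of Kappa: {Delta, Epsilon, Kappa}
Path from root to Theta: Delta -> Theta
  ancestors of Theta: {Delta, Theta}
Common ancestors: {Delta}
Walk up from Theta: Theta (not in ancestors of Kappa), Delta (in ancestors of Kappa)
Deepest common ancestor (LCA) = Delta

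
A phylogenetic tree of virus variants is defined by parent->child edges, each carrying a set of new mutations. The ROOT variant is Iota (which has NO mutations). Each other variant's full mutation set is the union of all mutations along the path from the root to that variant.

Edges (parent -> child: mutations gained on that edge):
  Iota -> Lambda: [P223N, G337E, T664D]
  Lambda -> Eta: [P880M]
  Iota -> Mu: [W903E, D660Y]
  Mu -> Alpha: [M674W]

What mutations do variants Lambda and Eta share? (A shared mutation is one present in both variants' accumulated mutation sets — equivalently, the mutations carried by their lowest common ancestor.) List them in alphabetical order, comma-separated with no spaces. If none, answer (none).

Accumulating mutations along path to Lambda:
  At Iota: gained [] -> total []
  At Lambda: gained ['P223N', 'G337E', 'T664D'] -> total ['G337E', 'P223N', 'T664D']
Mutations(Lambda) = ['G337E', 'P223N', 'T664D']
Accumulating mutations along path to Eta:
  At Iota: gained [] -> total []
  At Lambda: gained ['P223N', 'G337E', 'T664D'] -> total ['G337E', 'P223N', 'T664D']
  At Eta: gained ['P880M'] -> total ['G337E', 'P223N', 'P880M', 'T664D']
Mutations(Eta) = ['G337E', 'P223N', 'P880M', 'T664D']
Intersection: ['G337E', 'P223N', 'T664D'] ∩ ['G337E', 'P223N', 'P880M', 'T664D'] = ['G337E', 'P223N', 'T664D']

Answer: G337E,P223N,T664D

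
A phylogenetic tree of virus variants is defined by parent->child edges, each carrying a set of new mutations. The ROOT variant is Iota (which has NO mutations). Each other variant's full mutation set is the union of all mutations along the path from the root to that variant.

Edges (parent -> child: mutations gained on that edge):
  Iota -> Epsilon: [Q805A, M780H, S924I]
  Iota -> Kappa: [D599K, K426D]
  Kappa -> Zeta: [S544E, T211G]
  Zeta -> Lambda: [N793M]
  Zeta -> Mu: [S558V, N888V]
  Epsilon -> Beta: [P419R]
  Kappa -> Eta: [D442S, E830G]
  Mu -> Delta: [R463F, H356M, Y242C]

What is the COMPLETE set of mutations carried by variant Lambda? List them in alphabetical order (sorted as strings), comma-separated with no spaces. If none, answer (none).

Answer: D599K,K426D,N793M,S544E,T211G

Derivation:
At Iota: gained [] -> total []
At Kappa: gained ['D599K', 'K426D'] -> total ['D599K', 'K426D']
At Zeta: gained ['S544E', 'T211G'] -> total ['D599K', 'K426D', 'S544E', 'T211G']
At Lambda: gained ['N793M'] -> total ['D599K', 'K426D', 'N793M', 'S544E', 'T211G']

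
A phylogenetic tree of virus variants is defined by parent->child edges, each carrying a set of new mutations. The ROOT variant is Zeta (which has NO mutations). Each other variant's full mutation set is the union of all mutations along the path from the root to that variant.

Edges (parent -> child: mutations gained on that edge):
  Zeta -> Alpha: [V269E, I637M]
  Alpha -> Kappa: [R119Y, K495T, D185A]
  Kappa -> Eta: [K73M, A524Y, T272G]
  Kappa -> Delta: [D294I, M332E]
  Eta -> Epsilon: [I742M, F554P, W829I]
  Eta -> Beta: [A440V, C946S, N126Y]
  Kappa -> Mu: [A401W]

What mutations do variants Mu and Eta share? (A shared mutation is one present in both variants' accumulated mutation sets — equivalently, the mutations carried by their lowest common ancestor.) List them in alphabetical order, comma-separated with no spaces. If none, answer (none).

Answer: D185A,I637M,K495T,R119Y,V269E

Derivation:
Accumulating mutations along path to Mu:
  At Zeta: gained [] -> total []
  At Alpha: gained ['V269E', 'I637M'] -> total ['I637M', 'V269E']
  At Kappa: gained ['R119Y', 'K495T', 'D185A'] -> total ['D185A', 'I637M', 'K495T', 'R119Y', 'V269E']
  At Mu: gained ['A401W'] -> total ['A401W', 'D185A', 'I637M', 'K495T', 'R119Y', 'V269E']
Mutations(Mu) = ['A401W', 'D185A', 'I637M', 'K495T', 'R119Y', 'V269E']
Accumulating mutations along path to Eta:
  At Zeta: gained [] -> total []
  At Alpha: gained ['V269E', 'I637M'] -> total ['I637M', 'V269E']
  At Kappa: gained ['R119Y', 'K495T', 'D185A'] -> total ['D185A', 'I637M', 'K495T', 'R119Y', 'V269E']
  At Eta: gained ['K73M', 'A524Y', 'T272G'] -> total ['A524Y', 'D185A', 'I637M', 'K495T', 'K73M', 'R119Y', 'T272G', 'V269E']
Mutations(Eta) = ['A524Y', 'D185A', 'I637M', 'K495T', 'K73M', 'R119Y', 'T272G', 'V269E']
Intersection: ['A401W', 'D185A', 'I637M', 'K495T', 'R119Y', 'V269E'] ∩ ['A524Y', 'D185A', 'I637M', 'K495T', 'K73M', 'R119Y', 'T272G', 'V269E'] = ['D185A', 'I637M', 'K495T', 'R119Y', 'V269E']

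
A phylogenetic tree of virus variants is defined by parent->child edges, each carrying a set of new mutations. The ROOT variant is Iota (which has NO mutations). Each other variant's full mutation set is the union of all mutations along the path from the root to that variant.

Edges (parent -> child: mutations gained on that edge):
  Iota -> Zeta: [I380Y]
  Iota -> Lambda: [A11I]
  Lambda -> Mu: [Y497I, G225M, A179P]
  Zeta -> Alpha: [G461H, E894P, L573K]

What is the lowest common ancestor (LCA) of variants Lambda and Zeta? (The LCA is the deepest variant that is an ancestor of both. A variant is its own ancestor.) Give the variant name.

Answer: Iota

Derivation:
Path from root to Lambda: Iota -> Lambda
  ancestors of Lambda: {Iota, Lambda}
Path from root to Zeta: Iota -> Zeta
  ancestors of Zeta: {Iota, Zeta}
Common ancestors: {Iota}
Walk up from Zeta: Zeta (not in ancestors of Lambda), Iota (in ancestors of Lambda)
Deepest common ancestor (LCA) = Iota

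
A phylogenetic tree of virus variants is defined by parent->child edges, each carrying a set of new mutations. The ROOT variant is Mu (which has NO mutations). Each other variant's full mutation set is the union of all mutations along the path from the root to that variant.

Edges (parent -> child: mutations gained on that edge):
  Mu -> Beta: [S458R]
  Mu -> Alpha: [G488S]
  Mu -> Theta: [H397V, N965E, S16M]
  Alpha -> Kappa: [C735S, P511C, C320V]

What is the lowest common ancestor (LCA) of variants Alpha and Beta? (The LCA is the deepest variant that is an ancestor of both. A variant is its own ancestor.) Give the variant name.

Answer: Mu

Derivation:
Path from root to Alpha: Mu -> Alpha
  ancestors of Alpha: {Mu, Alpha}
Path from root to Beta: Mu -> Beta
  ancestors of Beta: {Mu, Beta}
Common ancestors: {Mu}
Walk up from Beta: Beta (not in ancestors of Alpha), Mu (in ancestors of Alpha)
Deepest common ancestor (LCA) = Mu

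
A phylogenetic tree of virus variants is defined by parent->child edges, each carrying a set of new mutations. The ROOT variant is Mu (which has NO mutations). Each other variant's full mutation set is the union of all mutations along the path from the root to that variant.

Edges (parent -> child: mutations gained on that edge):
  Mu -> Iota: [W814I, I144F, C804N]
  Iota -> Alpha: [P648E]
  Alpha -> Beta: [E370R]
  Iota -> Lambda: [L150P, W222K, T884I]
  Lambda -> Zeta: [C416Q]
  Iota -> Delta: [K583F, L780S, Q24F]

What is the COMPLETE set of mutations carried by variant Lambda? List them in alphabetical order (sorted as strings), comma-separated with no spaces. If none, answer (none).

Answer: C804N,I144F,L150P,T884I,W222K,W814I

Derivation:
At Mu: gained [] -> total []
At Iota: gained ['W814I', 'I144F', 'C804N'] -> total ['C804N', 'I144F', 'W814I']
At Lambda: gained ['L150P', 'W222K', 'T884I'] -> total ['C804N', 'I144F', 'L150P', 'T884I', 'W222K', 'W814I']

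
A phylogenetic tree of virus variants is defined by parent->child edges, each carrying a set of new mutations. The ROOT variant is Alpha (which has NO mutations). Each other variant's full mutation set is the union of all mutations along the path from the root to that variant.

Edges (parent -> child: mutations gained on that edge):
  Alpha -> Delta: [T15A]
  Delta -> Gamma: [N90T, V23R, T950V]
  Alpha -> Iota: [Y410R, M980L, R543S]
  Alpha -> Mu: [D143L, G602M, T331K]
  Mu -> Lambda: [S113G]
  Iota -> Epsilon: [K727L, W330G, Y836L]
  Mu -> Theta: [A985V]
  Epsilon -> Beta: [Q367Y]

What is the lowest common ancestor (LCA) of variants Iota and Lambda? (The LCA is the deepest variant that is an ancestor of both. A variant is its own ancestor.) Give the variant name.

Path from root to Iota: Alpha -> Iota
  ancestors of Iota: {Alpha, Iota}
Path from root to Lambda: Alpha -> Mu -> Lambda
  ancestors of Lambda: {Alpha, Mu, Lambda}
Common ancestors: {Alpha}
Walk up from Lambda: Lambda (not in ancestors of Iota), Mu (not in ancestors of Iota), Alpha (in ancestors of Iota)
Deepest common ancestor (LCA) = Alpha

Answer: Alpha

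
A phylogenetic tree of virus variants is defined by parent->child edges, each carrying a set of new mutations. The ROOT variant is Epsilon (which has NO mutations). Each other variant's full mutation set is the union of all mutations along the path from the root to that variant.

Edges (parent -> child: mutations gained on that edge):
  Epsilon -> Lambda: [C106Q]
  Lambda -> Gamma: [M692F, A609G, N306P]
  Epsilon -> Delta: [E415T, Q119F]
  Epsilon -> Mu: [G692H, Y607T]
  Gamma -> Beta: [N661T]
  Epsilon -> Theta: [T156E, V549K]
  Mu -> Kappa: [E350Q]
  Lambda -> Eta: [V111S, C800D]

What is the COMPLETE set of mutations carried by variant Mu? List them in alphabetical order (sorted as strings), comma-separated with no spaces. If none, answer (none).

Answer: G692H,Y607T

Derivation:
At Epsilon: gained [] -> total []
At Mu: gained ['G692H', 'Y607T'] -> total ['G692H', 'Y607T']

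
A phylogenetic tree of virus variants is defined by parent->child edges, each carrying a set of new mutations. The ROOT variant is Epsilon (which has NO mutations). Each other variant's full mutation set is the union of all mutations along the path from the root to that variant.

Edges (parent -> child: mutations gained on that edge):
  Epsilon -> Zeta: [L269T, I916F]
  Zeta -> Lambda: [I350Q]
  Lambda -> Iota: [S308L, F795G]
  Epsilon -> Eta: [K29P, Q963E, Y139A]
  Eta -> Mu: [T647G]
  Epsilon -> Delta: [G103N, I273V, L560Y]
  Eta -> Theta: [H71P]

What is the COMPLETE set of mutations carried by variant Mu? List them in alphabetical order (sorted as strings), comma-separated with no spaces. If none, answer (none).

At Epsilon: gained [] -> total []
At Eta: gained ['K29P', 'Q963E', 'Y139A'] -> total ['K29P', 'Q963E', 'Y139A']
At Mu: gained ['T647G'] -> total ['K29P', 'Q963E', 'T647G', 'Y139A']

Answer: K29P,Q963E,T647G,Y139A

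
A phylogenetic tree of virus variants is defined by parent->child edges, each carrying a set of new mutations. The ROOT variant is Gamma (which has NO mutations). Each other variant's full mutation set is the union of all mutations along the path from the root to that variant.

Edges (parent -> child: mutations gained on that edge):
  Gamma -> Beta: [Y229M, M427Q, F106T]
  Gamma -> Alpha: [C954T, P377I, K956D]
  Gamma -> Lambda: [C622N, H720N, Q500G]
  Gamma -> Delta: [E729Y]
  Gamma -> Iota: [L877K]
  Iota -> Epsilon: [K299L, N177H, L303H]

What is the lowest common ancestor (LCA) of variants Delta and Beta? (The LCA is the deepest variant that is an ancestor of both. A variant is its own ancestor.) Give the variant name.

Path from root to Delta: Gamma -> Delta
  ancestors of Delta: {Gamma, Delta}
Path from root to Beta: Gamma -> Beta
  ancestors of Beta: {Gamma, Beta}
Common ancestors: {Gamma}
Walk up from Beta: Beta (not in ancestors of Delta), Gamma (in ancestors of Delta)
Deepest common ancestor (LCA) = Gamma

Answer: Gamma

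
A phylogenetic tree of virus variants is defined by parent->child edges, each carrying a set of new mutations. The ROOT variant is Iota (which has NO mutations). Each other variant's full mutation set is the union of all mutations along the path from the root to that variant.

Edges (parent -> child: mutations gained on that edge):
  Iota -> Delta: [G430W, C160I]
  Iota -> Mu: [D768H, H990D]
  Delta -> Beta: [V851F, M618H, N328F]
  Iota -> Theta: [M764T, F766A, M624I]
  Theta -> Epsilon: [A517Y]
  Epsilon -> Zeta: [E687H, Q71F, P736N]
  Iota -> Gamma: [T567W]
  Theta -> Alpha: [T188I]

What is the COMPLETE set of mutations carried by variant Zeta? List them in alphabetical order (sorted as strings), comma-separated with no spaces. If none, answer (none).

Answer: A517Y,E687H,F766A,M624I,M764T,P736N,Q71F

Derivation:
At Iota: gained [] -> total []
At Theta: gained ['M764T', 'F766A', 'M624I'] -> total ['F766A', 'M624I', 'M764T']
At Epsilon: gained ['A517Y'] -> total ['A517Y', 'F766A', 'M624I', 'M764T']
At Zeta: gained ['E687H', 'Q71F', 'P736N'] -> total ['A517Y', 'E687H', 'F766A', 'M624I', 'M764T', 'P736N', 'Q71F']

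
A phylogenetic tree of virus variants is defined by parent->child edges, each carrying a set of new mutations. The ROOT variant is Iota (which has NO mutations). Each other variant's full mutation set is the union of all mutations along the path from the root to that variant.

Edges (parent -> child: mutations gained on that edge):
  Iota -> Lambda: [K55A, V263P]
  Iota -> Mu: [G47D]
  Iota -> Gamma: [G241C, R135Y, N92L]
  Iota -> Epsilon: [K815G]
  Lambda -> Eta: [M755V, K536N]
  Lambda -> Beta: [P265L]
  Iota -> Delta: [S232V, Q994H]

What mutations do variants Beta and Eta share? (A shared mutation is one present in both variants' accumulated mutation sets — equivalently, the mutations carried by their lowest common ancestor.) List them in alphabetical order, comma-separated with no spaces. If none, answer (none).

Accumulating mutations along path to Beta:
  At Iota: gained [] -> total []
  At Lambda: gained ['K55A', 'V263P'] -> total ['K55A', 'V263P']
  At Beta: gained ['P265L'] -> total ['K55A', 'P265L', 'V263P']
Mutations(Beta) = ['K55A', 'P265L', 'V263P']
Accumulating mutations along path to Eta:
  At Iota: gained [] -> total []
  At Lambda: gained ['K55A', 'V263P'] -> total ['K55A', 'V263P']
  At Eta: gained ['M755V', 'K536N'] -> total ['K536N', 'K55A', 'M755V', 'V263P']
Mutations(Eta) = ['K536N', 'K55A', 'M755V', 'V263P']
Intersection: ['K55A', 'P265L', 'V263P'] ∩ ['K536N', 'K55A', 'M755V', 'V263P'] = ['K55A', 'V263P']

Answer: K55A,V263P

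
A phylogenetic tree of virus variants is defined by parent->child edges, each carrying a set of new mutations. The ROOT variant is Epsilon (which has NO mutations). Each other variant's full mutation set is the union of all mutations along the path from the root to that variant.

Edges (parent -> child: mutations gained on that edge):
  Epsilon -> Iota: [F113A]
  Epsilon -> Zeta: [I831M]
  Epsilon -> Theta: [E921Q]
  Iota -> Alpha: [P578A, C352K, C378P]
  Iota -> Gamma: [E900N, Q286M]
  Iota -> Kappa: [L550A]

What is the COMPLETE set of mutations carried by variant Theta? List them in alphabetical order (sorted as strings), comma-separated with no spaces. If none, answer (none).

Answer: E921Q

Derivation:
At Epsilon: gained [] -> total []
At Theta: gained ['E921Q'] -> total ['E921Q']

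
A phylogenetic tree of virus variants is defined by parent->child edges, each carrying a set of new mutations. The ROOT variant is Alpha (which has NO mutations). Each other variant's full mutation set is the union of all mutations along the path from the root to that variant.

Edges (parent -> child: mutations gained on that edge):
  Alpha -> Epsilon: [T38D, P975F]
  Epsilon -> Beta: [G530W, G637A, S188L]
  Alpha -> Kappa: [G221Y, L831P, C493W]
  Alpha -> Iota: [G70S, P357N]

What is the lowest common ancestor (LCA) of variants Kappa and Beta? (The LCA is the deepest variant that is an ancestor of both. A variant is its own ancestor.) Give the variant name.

Path from root to Kappa: Alpha -> Kappa
  ancestors of Kappa: {Alpha, Kappa}
Path from root to Beta: Alpha -> Epsilon -> Beta
  ancestors of Beta: {Alpha, Epsilon, Beta}
Common ancestors: {Alpha}
Walk up from Beta: Beta (not in ancestors of Kappa), Epsilon (not in ancestors of Kappa), Alpha (in ancestors of Kappa)
Deepest common ancestor (LCA) = Alpha

Answer: Alpha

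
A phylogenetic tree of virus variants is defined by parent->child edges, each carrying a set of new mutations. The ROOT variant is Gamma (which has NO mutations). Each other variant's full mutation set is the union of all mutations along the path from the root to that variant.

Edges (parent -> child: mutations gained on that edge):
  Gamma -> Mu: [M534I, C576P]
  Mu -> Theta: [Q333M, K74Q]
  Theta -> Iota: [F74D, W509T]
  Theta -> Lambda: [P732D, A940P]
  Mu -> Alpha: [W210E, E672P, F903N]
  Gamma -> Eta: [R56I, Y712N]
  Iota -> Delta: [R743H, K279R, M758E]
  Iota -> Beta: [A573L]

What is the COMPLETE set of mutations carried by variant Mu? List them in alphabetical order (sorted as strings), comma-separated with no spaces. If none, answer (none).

At Gamma: gained [] -> total []
At Mu: gained ['M534I', 'C576P'] -> total ['C576P', 'M534I']

Answer: C576P,M534I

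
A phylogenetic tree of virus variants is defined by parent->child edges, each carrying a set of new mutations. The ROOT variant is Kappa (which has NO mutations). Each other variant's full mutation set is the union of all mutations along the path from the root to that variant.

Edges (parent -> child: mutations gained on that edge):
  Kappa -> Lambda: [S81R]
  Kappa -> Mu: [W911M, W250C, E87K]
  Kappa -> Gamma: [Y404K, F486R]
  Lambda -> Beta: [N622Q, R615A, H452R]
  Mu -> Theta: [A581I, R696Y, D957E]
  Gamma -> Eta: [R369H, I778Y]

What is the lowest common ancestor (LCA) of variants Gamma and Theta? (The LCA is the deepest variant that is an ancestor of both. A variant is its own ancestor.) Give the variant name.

Answer: Kappa

Derivation:
Path from root to Gamma: Kappa -> Gamma
  ancestors of Gamma: {Kappa, Gamma}
Path from root to Theta: Kappa -> Mu -> Theta
  ancestors of Theta: {Kappa, Mu, Theta}
Common ancestors: {Kappa}
Walk up from Theta: Theta (not in ancestors of Gamma), Mu (not in ancestors of Gamma), Kappa (in ancestors of Gamma)
Deepest common ancestor (LCA) = Kappa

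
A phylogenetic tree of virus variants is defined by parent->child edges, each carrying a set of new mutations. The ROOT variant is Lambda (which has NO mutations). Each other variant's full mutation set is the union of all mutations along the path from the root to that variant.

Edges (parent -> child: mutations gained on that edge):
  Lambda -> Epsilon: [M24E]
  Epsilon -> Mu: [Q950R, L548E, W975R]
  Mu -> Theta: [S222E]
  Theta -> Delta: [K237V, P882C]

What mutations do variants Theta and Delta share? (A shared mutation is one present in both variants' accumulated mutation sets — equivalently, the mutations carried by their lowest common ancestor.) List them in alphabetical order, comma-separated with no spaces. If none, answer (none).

Answer: L548E,M24E,Q950R,S222E,W975R

Derivation:
Accumulating mutations along path to Theta:
  At Lambda: gained [] -> total []
  At Epsilon: gained ['M24E'] -> total ['M24E']
  At Mu: gained ['Q950R', 'L548E', 'W975R'] -> total ['L548E', 'M24E', 'Q950R', 'W975R']
  At Theta: gained ['S222E'] -> total ['L548E', 'M24E', 'Q950R', 'S222E', 'W975R']
Mutations(Theta) = ['L548E', 'M24E', 'Q950R', 'S222E', 'W975R']
Accumulating mutations along path to Delta:
  At Lambda: gained [] -> total []
  At Epsilon: gained ['M24E'] -> total ['M24E']
  At Mu: gained ['Q950R', 'L548E', 'W975R'] -> total ['L548E', 'M24E', 'Q950R', 'W975R']
  At Theta: gained ['S222E'] -> total ['L548E', 'M24E', 'Q950R', 'S222E', 'W975R']
  At Delta: gained ['K237V', 'P882C'] -> total ['K237V', 'L548E', 'M24E', 'P882C', 'Q950R', 'S222E', 'W975R']
Mutations(Delta) = ['K237V', 'L548E', 'M24E', 'P882C', 'Q950R', 'S222E', 'W975R']
Intersection: ['L548E', 'M24E', 'Q950R', 'S222E', 'W975R'] ∩ ['K237V', 'L548E', 'M24E', 'P882C', 'Q950R', 'S222E', 'W975R'] = ['L548E', 'M24E', 'Q950R', 'S222E', 'W975R']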